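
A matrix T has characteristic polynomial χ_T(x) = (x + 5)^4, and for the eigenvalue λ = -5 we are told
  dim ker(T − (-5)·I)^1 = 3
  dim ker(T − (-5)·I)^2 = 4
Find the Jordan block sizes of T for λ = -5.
Block sizes for λ = -5: [2, 1, 1]

From the dimensions of kernels of powers, the number of Jordan blocks of size at least j is d_j − d_{j−1} where d_j = dim ker(N^j) (with d_0 = 0). Computing the differences gives [3, 1].
The number of blocks of size exactly k is (#blocks of size ≥ k) − (#blocks of size ≥ k + 1), so the partition is: 2 block(s) of size 1, 1 block(s) of size 2.
In nonincreasing order the block sizes are [2, 1, 1].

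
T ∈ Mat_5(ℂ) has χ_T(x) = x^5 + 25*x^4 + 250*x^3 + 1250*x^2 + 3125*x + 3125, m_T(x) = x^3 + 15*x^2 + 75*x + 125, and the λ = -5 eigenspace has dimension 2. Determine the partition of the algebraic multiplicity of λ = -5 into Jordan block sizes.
Block sizes for λ = -5: [3, 2]

Step 1 — from the characteristic polynomial, algebraic multiplicity of λ = -5 is 5. From dim ker(T − (-5)·I) = 2, there are exactly 2 Jordan blocks for λ = -5.
Step 2 — from the minimal polynomial, the factor (x + 5)^3 tells us the largest block for λ = -5 has size 3.
Step 3 — with total size 5, 2 blocks, and largest block 3, the block sizes (in nonincreasing order) are [3, 2].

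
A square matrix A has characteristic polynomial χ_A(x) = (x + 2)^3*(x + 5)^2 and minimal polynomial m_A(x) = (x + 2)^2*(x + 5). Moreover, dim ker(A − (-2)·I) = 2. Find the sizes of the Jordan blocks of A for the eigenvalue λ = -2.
Block sizes for λ = -2: [2, 1]

Step 1 — from the characteristic polynomial, algebraic multiplicity of λ = -2 is 3. From dim ker(A − (-2)·I) = 2, there are exactly 2 Jordan blocks for λ = -2.
Step 2 — from the minimal polynomial, the factor (x + 2)^2 tells us the largest block for λ = -2 has size 2.
Step 3 — with total size 3, 2 blocks, and largest block 2, the block sizes (in nonincreasing order) are [2, 1].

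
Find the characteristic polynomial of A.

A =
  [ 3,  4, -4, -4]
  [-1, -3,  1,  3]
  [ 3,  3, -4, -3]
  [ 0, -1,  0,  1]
x^4 + 3*x^3 + 3*x^2 + x

Expanding det(x·I − A) (e.g. by cofactor expansion or by noting that A is similar to its Jordan form J, which has the same characteristic polynomial as A) gives
  χ_A(x) = x^4 + 3*x^3 + 3*x^2 + x
which factors as x*(x + 1)^3. The eigenvalues (with algebraic multiplicities) are λ = -1 with multiplicity 3, λ = 0 with multiplicity 1.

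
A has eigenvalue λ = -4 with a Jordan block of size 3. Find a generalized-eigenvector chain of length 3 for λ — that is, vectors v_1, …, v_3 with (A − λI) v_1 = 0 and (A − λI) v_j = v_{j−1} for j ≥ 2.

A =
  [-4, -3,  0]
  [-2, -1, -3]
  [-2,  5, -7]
A Jordan chain for λ = -4 of length 3:
v_1 = (6, 0, -4)ᵀ
v_2 = (0, -2, -2)ᵀ
v_3 = (1, 0, 0)ᵀ

Let N = A − (-4)·I. We want v_3 with N^3 v_3 = 0 but N^2 v_3 ≠ 0; then v_{j-1} := N · v_j for j = 3, …, 2.

Pick v_3 = (1, 0, 0)ᵀ.
Then v_2 = N · v_3 = (0, -2, -2)ᵀ.
Then v_1 = N · v_2 = (6, 0, -4)ᵀ.

Sanity check: (A − (-4)·I) v_1 = (0, 0, 0)ᵀ = 0. ✓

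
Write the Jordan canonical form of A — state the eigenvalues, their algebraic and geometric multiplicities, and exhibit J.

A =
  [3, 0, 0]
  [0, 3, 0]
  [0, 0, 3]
J_1(3) ⊕ J_1(3) ⊕ J_1(3)

The characteristic polynomial is
  det(x·I − A) = x^3 - 9*x^2 + 27*x - 27 = (x - 3)^3

Eigenvalues and multiplicities (the geometric multiplicity of λ is n − rank(A − λI), which equals the number of Jordan blocks for λ):
  λ = 3: algebraic multiplicity = 3, geometric multiplicity = 3

Determining the block sizes for each eigenvalue:
  λ = 3: gm = am = 3, so every block has size 1 → block sizes [1, 1, 1]

Assembling the blocks gives a Jordan form
J =
  [3, 0, 0]
  [0, 3, 0]
  [0, 0, 3]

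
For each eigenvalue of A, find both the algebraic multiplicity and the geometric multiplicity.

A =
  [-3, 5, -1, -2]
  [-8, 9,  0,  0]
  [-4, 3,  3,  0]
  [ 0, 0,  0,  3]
λ = 3: alg = 4, geom = 2

Step 1 — factor the characteristic polynomial to read off the algebraic multiplicities:
  χ_A(x) = (x - 3)^4

Step 2 — compute geometric multiplicities via the rank-nullity identity g(λ) = n − rank(A − λI):
  rank(A − (3)·I) = 2, so dim ker(A − (3)·I) = n − 2 = 2

Summary:
  λ = 3: algebraic multiplicity = 4, geometric multiplicity = 2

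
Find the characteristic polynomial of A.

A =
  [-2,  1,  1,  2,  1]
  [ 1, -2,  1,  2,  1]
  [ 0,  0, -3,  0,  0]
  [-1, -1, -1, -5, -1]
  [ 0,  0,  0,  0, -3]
x^5 + 15*x^4 + 90*x^3 + 270*x^2 + 405*x + 243

Expanding det(x·I − A) (e.g. by cofactor expansion or by noting that A is similar to its Jordan form J, which has the same characteristic polynomial as A) gives
  χ_A(x) = x^5 + 15*x^4 + 90*x^3 + 270*x^2 + 405*x + 243
which factors as (x + 3)^5. The eigenvalues (with algebraic multiplicities) are λ = -3 with multiplicity 5.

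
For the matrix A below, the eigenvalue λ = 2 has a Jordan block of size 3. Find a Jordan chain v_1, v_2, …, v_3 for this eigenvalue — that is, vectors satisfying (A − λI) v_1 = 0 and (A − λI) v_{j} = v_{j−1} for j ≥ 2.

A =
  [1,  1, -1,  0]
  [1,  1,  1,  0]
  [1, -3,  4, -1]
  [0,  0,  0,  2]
A Jordan chain for λ = 2 of length 3:
v_1 = (1, -1, -2, 0)ᵀ
v_2 = (-1, 1, 1, 0)ᵀ
v_3 = (1, 0, 0, 0)ᵀ

Let N = A − (2)·I. We want v_3 with N^3 v_3 = 0 but N^2 v_3 ≠ 0; then v_{j-1} := N · v_j for j = 3, …, 2.

Pick v_3 = (1, 0, 0, 0)ᵀ.
Then v_2 = N · v_3 = (-1, 1, 1, 0)ᵀ.
Then v_1 = N · v_2 = (1, -1, -2, 0)ᵀ.

Sanity check: (A − (2)·I) v_1 = (0, 0, 0, 0)ᵀ = 0. ✓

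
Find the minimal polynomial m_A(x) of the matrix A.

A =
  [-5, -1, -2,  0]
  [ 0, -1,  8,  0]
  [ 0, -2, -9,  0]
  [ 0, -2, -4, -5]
x^2 + 10*x + 25

The characteristic polynomial is χ_A(x) = (x + 5)^4, so the eigenvalues are known. The minimal polynomial is
  m_A(x) = Π_λ (x − λ)^{k_λ}
where k_λ is the size of the *largest* Jordan block for λ (equivalently, the smallest k with (A − λI)^k v = 0 for every generalised eigenvector v of λ).

  λ = -5: largest Jordan block has size 2, contributing (x + 5)^2

So m_A(x) = (x + 5)^2 = x^2 + 10*x + 25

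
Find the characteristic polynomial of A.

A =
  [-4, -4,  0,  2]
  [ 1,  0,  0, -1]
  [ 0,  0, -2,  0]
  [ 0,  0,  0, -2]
x^4 + 8*x^3 + 24*x^2 + 32*x + 16

Expanding det(x·I − A) (e.g. by cofactor expansion or by noting that A is similar to its Jordan form J, which has the same characteristic polynomial as A) gives
  χ_A(x) = x^4 + 8*x^3 + 24*x^2 + 32*x + 16
which factors as (x + 2)^4. The eigenvalues (with algebraic multiplicities) are λ = -2 with multiplicity 4.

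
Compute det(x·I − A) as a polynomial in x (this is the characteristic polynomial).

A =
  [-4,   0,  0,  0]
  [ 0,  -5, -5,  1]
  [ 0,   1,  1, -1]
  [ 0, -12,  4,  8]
x^4 - 32*x^2 + 256

Expanding det(x·I − A) (e.g. by cofactor expansion or by noting that A is similar to its Jordan form J, which has the same characteristic polynomial as A) gives
  χ_A(x) = x^4 - 32*x^2 + 256
which factors as (x - 4)^2*(x + 4)^2. The eigenvalues (with algebraic multiplicities) are λ = -4 with multiplicity 2, λ = 4 with multiplicity 2.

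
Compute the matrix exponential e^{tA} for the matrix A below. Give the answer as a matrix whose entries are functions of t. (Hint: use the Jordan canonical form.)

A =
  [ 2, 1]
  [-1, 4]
e^{tA} =
  [-t*exp(3*t) + exp(3*t), t*exp(3*t)]
  [-t*exp(3*t), t*exp(3*t) + exp(3*t)]

Strategy: write A = P · J · P⁻¹ where J is a Jordan canonical form, so e^{tA} = P · e^{tJ} · P⁻¹, and e^{tJ} can be computed block-by-block.

A has Jordan form
J =
  [3, 1]
  [0, 3]
(up to reordering of blocks).

Per-block formulas:
  For a 2×2 Jordan block J_2(3): exp(t · J_2(3)) = e^(3t)·(I + t·N), where N is the 2×2 nilpotent shift.

After assembling e^{tJ} and conjugating by P, we get:

e^{tA} =
  [-t*exp(3*t) + exp(3*t), t*exp(3*t)]
  [-t*exp(3*t), t*exp(3*t) + exp(3*t)]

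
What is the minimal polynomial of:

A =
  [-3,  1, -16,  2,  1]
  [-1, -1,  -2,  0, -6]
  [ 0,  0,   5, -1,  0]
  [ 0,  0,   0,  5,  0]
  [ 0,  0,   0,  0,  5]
x^4 - 6*x^3 - 11*x^2 + 60*x + 100

The characteristic polynomial is χ_A(x) = (x - 5)^3*(x + 2)^2, so the eigenvalues are known. The minimal polynomial is
  m_A(x) = Π_λ (x − λ)^{k_λ}
where k_λ is the size of the *largest* Jordan block for λ (equivalently, the smallest k with (A − λI)^k v = 0 for every generalised eigenvector v of λ).

  λ = -2: largest Jordan block has size 2, contributing (x + 2)^2
  λ = 5: largest Jordan block has size 2, contributing (x − 5)^2

So m_A(x) = (x - 5)^2*(x + 2)^2 = x^4 - 6*x^3 - 11*x^2 + 60*x + 100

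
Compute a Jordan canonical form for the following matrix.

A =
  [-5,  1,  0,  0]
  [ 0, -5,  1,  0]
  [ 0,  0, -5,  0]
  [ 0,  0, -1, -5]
J_3(-5) ⊕ J_1(-5)

The characteristic polynomial is
  det(x·I − A) = x^4 + 20*x^3 + 150*x^2 + 500*x + 625 = (x + 5)^4

Eigenvalues and multiplicities (the geometric multiplicity of λ is n − rank(A − λI), which equals the number of Jordan blocks for λ):
  λ = -5: algebraic multiplicity = 4, geometric multiplicity = 2

Determining the block sizes for each eigenvalue:
  λ = -5: with am = 4 and gm = 2, the partition is not yet determined (e.g. several partitions of 4 into 2 parts exist). Let N = A − (-5)·I. Computing rank(N^1) = 2, rank(N^2) = 1, rank(N^3) = 0; the number of blocks of size ≥ j is rank(N^{j−1}) − rank(N^j), giving [2, 1, 1]. So we have 1 block(s) of size 3, 1 block(s) of size 1 → block sizes [3, 1]

Assembling the blocks gives a Jordan form
J =
  [-5,  1,  0,  0]
  [ 0, -5,  1,  0]
  [ 0,  0, -5,  0]
  [ 0,  0,  0, -5]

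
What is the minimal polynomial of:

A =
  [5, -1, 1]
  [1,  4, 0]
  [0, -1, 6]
x^3 - 15*x^2 + 75*x - 125

The characteristic polynomial is χ_A(x) = (x - 5)^3, so the eigenvalues are known. The minimal polynomial is
  m_A(x) = Π_λ (x − λ)^{k_λ}
where k_λ is the size of the *largest* Jordan block for λ (equivalently, the smallest k with (A − λI)^k v = 0 for every generalised eigenvector v of λ).

  λ = 5: largest Jordan block has size 3, contributing (x − 5)^3

So m_A(x) = (x - 5)^3 = x^3 - 15*x^2 + 75*x - 125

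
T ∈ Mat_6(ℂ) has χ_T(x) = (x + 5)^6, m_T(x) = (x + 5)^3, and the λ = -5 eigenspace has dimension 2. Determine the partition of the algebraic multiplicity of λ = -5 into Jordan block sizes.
Block sizes for λ = -5: [3, 3]

Step 1 — from the characteristic polynomial, algebraic multiplicity of λ = -5 is 6. From dim ker(T − (-5)·I) = 2, there are exactly 2 Jordan blocks for λ = -5.
Step 2 — from the minimal polynomial, the factor (x + 5)^3 tells us the largest block for λ = -5 has size 3.
Step 3 — with total size 6, 2 blocks, and largest block 3, the block sizes (in nonincreasing order) are [3, 3].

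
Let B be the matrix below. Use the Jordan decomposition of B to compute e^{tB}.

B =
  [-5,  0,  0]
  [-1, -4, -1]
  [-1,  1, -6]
e^{tB} =
  [exp(-5*t), 0, 0]
  [-t*exp(-5*t), t*exp(-5*t) + exp(-5*t), -t*exp(-5*t)]
  [-t*exp(-5*t), t*exp(-5*t), -t*exp(-5*t) + exp(-5*t)]

Strategy: write B = P · J · P⁻¹ where J is a Jordan canonical form, so e^{tB} = P · e^{tJ} · P⁻¹, and e^{tJ} can be computed block-by-block.

B has Jordan form
J =
  [-5,  1,  0]
  [ 0, -5,  0]
  [ 0,  0, -5]
(up to reordering of blocks).

Per-block formulas:
  For a 2×2 Jordan block J_2(-5): exp(t · J_2(-5)) = e^(-5t)·(I + t·N), where N is the 2×2 nilpotent shift.
  For a 1×1 block at λ = -5: exp(t · [-5]) = [e^(-5t)].

After assembling e^{tJ} and conjugating by P, we get:

e^{tB} =
  [exp(-5*t), 0, 0]
  [-t*exp(-5*t), t*exp(-5*t) + exp(-5*t), -t*exp(-5*t)]
  [-t*exp(-5*t), t*exp(-5*t), -t*exp(-5*t) + exp(-5*t)]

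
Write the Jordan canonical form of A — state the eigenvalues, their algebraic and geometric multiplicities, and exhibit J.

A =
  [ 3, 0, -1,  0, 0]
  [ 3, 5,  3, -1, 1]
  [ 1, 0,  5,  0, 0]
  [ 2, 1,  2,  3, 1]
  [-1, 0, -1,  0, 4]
J_2(4) ⊕ J_2(4) ⊕ J_1(4)

The characteristic polynomial is
  det(x·I − A) = x^5 - 20*x^4 + 160*x^3 - 640*x^2 + 1280*x - 1024 = (x - 4)^5

Eigenvalues and multiplicities (the geometric multiplicity of λ is n − rank(A − λI), which equals the number of Jordan blocks for λ):
  λ = 4: algebraic multiplicity = 5, geometric multiplicity = 3

Determining the block sizes for each eigenvalue:
  λ = 4: with am = 5 and gm = 3, the partition is not yet determined (e.g. several partitions of 5 into 3 parts exist). Let N = A − (4)·I. Computing rank(N^1) = 2, rank(N^2) = 0; the number of blocks of size ≥ j is rank(N^{j−1}) − rank(N^j), giving [3, 2]. So we have 2 block(s) of size 2, 1 block(s) of size 1 → block sizes [2, 2, 1]

Assembling the blocks gives a Jordan form
J =
  [4, 1, 0, 0, 0]
  [0, 4, 0, 0, 0]
  [0, 0, 4, 1, 0]
  [0, 0, 0, 4, 0]
  [0, 0, 0, 0, 4]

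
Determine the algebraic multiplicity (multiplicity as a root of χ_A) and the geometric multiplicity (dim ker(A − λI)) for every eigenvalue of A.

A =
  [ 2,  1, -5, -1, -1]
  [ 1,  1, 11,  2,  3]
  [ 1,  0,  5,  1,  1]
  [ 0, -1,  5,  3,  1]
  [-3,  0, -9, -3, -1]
λ = 2: alg = 5, geom = 2

Step 1 — factor the characteristic polynomial to read off the algebraic multiplicities:
  χ_A(x) = (x - 2)^5

Step 2 — compute geometric multiplicities via the rank-nullity identity g(λ) = n − rank(A − λI):
  rank(A − (2)·I) = 3, so dim ker(A − (2)·I) = n − 3 = 2

Summary:
  λ = 2: algebraic multiplicity = 5, geometric multiplicity = 2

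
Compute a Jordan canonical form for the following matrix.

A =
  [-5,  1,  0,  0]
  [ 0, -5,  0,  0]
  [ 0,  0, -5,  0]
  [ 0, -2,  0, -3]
J_2(-5) ⊕ J_1(-5) ⊕ J_1(-3)

The characteristic polynomial is
  det(x·I − A) = x^4 + 18*x^3 + 120*x^2 + 350*x + 375 = (x + 3)*(x + 5)^3

Eigenvalues and multiplicities (the geometric multiplicity of λ is n − rank(A − λI), which equals the number of Jordan blocks for λ):
  λ = -5: algebraic multiplicity = 3, geometric multiplicity = 2
  λ = -3: algebraic multiplicity = 1, geometric multiplicity = 1

Determining the block sizes for each eigenvalue:
  λ = -5: 2 blocks summing to 3 forces exactly one block of size 2 and the rest size 1 → block sizes [2, 1]
  λ = -3: one block (gm = 1), so the single block has size am = 1 → block sizes [1]

Assembling the blocks gives a Jordan form
J =
  [-5,  1,  0,  0]
  [ 0, -5,  0,  0]
  [ 0,  0, -5,  0]
  [ 0,  0,  0, -3]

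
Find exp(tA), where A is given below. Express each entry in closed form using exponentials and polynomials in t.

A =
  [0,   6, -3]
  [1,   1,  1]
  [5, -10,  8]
e^{tA} =
  [-3*t*exp(3*t) + exp(3*t), 6*t*exp(3*t), -3*t*exp(3*t)]
  [t*exp(3*t), -2*t*exp(3*t) + exp(3*t), t*exp(3*t)]
  [5*t*exp(3*t), -10*t*exp(3*t), 5*t*exp(3*t) + exp(3*t)]

Strategy: write A = P · J · P⁻¹ where J is a Jordan canonical form, so e^{tA} = P · e^{tJ} · P⁻¹, and e^{tJ} can be computed block-by-block.

A has Jordan form
J =
  [3, 1, 0]
  [0, 3, 0]
  [0, 0, 3]
(up to reordering of blocks).

Per-block formulas:
  For a 1×1 block at λ = 3: exp(t · [3]) = [e^(3t)].
  For a 2×2 Jordan block J_2(3): exp(t · J_2(3)) = e^(3t)·(I + t·N), where N is the 2×2 nilpotent shift.

After assembling e^{tJ} and conjugating by P, we get:

e^{tA} =
  [-3*t*exp(3*t) + exp(3*t), 6*t*exp(3*t), -3*t*exp(3*t)]
  [t*exp(3*t), -2*t*exp(3*t) + exp(3*t), t*exp(3*t)]
  [5*t*exp(3*t), -10*t*exp(3*t), 5*t*exp(3*t) + exp(3*t)]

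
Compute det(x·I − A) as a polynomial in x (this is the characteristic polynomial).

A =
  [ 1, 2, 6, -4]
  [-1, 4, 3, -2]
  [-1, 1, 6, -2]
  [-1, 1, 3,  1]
x^4 - 12*x^3 + 54*x^2 - 108*x + 81

Expanding det(x·I − A) (e.g. by cofactor expansion or by noting that A is similar to its Jordan form J, which has the same characteristic polynomial as A) gives
  χ_A(x) = x^4 - 12*x^3 + 54*x^2 - 108*x + 81
which factors as (x - 3)^4. The eigenvalues (with algebraic multiplicities) are λ = 3 with multiplicity 4.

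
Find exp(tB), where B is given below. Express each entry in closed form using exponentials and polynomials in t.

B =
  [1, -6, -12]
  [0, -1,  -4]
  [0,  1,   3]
e^{tB} =
  [exp(t), -6*t*exp(t), -12*t*exp(t)]
  [0, -2*t*exp(t) + exp(t), -4*t*exp(t)]
  [0, t*exp(t), 2*t*exp(t) + exp(t)]

Strategy: write B = P · J · P⁻¹ where J is a Jordan canonical form, so e^{tB} = P · e^{tJ} · P⁻¹, and e^{tJ} can be computed block-by-block.

B has Jordan form
J =
  [1, 1, 0]
  [0, 1, 0]
  [0, 0, 1]
(up to reordering of blocks).

Per-block formulas:
  For a 1×1 block at λ = 1: exp(t · [1]) = [e^(1t)].
  For a 2×2 Jordan block J_2(1): exp(t · J_2(1)) = e^(1t)·(I + t·N), where N is the 2×2 nilpotent shift.

After assembling e^{tJ} and conjugating by P, we get:

e^{tB} =
  [exp(t), -6*t*exp(t), -12*t*exp(t)]
  [0, -2*t*exp(t) + exp(t), -4*t*exp(t)]
  [0, t*exp(t), 2*t*exp(t) + exp(t)]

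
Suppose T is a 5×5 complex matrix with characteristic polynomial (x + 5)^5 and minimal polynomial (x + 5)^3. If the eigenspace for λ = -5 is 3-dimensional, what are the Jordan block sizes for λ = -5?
Block sizes for λ = -5: [3, 1, 1]

Step 1 — from the characteristic polynomial, algebraic multiplicity of λ = -5 is 5. From dim ker(T − (-5)·I) = 3, there are exactly 3 Jordan blocks for λ = -5.
Step 2 — from the minimal polynomial, the factor (x + 5)^3 tells us the largest block for λ = -5 has size 3.
Step 3 — with total size 5, 3 blocks, and largest block 3, the block sizes (in nonincreasing order) are [3, 1, 1].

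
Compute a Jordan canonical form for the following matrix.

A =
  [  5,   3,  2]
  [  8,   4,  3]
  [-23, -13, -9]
J_3(0)

The characteristic polynomial is
  det(x·I − A) = x^3

Eigenvalues and multiplicities (the geometric multiplicity of λ is n − rank(A − λI), which equals the number of Jordan blocks for λ):
  λ = 0: algebraic multiplicity = 3, geometric multiplicity = 1

Determining the block sizes for each eigenvalue:
  λ = 0: one block (gm = 1), so the single block has size am = 3 → block sizes [3]

Assembling the blocks gives a Jordan form
J =
  [0, 1, 0]
  [0, 0, 1]
  [0, 0, 0]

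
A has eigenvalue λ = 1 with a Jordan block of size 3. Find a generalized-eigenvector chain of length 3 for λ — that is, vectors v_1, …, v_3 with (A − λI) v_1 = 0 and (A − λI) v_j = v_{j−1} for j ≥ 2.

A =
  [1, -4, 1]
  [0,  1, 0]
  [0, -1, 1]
A Jordan chain for λ = 1 of length 3:
v_1 = (-1, 0, 0)ᵀ
v_2 = (-4, 0, -1)ᵀ
v_3 = (0, 1, 0)ᵀ

Let N = A − (1)·I. We want v_3 with N^3 v_3 = 0 but N^2 v_3 ≠ 0; then v_{j-1} := N · v_j for j = 3, …, 2.

Pick v_3 = (0, 1, 0)ᵀ.
Then v_2 = N · v_3 = (-4, 0, -1)ᵀ.
Then v_1 = N · v_2 = (-1, 0, 0)ᵀ.

Sanity check: (A − (1)·I) v_1 = (0, 0, 0)ᵀ = 0. ✓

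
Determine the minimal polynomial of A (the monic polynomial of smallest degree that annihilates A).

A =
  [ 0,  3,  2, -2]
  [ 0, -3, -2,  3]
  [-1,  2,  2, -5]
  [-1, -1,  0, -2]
x^4 + 3*x^3 + 3*x^2 + x

The characteristic polynomial is χ_A(x) = x*(x + 1)^3, so the eigenvalues are known. The minimal polynomial is
  m_A(x) = Π_λ (x − λ)^{k_λ}
where k_λ is the size of the *largest* Jordan block for λ (equivalently, the smallest k with (A − λI)^k v = 0 for every generalised eigenvector v of λ).

  λ = -1: largest Jordan block has size 3, contributing (x + 1)^3
  λ = 0: largest Jordan block has size 1, contributing (x − 0)

So m_A(x) = x*(x + 1)^3 = x^4 + 3*x^3 + 3*x^2 + x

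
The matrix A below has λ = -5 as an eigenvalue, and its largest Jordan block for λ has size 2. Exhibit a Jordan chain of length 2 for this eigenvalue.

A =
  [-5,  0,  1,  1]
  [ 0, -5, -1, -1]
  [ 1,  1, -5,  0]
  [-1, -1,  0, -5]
A Jordan chain for λ = -5 of length 2:
v_1 = (0, 0, 1, -1)ᵀ
v_2 = (1, 0, 0, 0)ᵀ

Let N = A − (-5)·I. We want v_2 with N^2 v_2 = 0 but N^1 v_2 ≠ 0; then v_{j-1} := N · v_j for j = 2, …, 2.

Pick v_2 = (1, 0, 0, 0)ᵀ.
Then v_1 = N · v_2 = (0, 0, 1, -1)ᵀ.

Sanity check: (A − (-5)·I) v_1 = (0, 0, 0, 0)ᵀ = 0. ✓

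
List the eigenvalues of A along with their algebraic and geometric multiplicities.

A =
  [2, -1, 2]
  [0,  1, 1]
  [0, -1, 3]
λ = 2: alg = 3, geom = 1

Step 1 — factor the characteristic polynomial to read off the algebraic multiplicities:
  χ_A(x) = (x - 2)^3

Step 2 — compute geometric multiplicities via the rank-nullity identity g(λ) = n − rank(A − λI):
  rank(A − (2)·I) = 2, so dim ker(A − (2)·I) = n − 2 = 1

Summary:
  λ = 2: algebraic multiplicity = 3, geometric multiplicity = 1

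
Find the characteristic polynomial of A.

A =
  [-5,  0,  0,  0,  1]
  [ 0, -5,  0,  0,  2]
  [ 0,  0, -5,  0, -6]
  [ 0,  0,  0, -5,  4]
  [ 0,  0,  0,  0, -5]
x^5 + 25*x^4 + 250*x^3 + 1250*x^2 + 3125*x + 3125

Expanding det(x·I − A) (e.g. by cofactor expansion or by noting that A is similar to its Jordan form J, which has the same characteristic polynomial as A) gives
  χ_A(x) = x^5 + 25*x^4 + 250*x^3 + 1250*x^2 + 3125*x + 3125
which factors as (x + 5)^5. The eigenvalues (with algebraic multiplicities) are λ = -5 with multiplicity 5.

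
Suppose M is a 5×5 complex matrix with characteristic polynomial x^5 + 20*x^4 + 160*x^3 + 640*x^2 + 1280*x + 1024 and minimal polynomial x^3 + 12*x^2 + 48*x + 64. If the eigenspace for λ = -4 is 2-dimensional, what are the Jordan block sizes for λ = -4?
Block sizes for λ = -4: [3, 2]

Step 1 — from the characteristic polynomial, algebraic multiplicity of λ = -4 is 5. From dim ker(M − (-4)·I) = 2, there are exactly 2 Jordan blocks for λ = -4.
Step 2 — from the minimal polynomial, the factor (x + 4)^3 tells us the largest block for λ = -4 has size 3.
Step 3 — with total size 5, 2 blocks, and largest block 3, the block sizes (in nonincreasing order) are [3, 2].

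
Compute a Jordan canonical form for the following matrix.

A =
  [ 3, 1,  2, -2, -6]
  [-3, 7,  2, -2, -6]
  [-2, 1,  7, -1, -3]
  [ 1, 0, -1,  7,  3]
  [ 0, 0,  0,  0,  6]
J_2(6) ⊕ J_2(6) ⊕ J_1(6)

The characteristic polynomial is
  det(x·I − A) = x^5 - 30*x^4 + 360*x^3 - 2160*x^2 + 6480*x - 7776 = (x - 6)^5

Eigenvalues and multiplicities (the geometric multiplicity of λ is n − rank(A − λI), which equals the number of Jordan blocks for λ):
  λ = 6: algebraic multiplicity = 5, geometric multiplicity = 3

Determining the block sizes for each eigenvalue:
  λ = 6: with am = 5 and gm = 3, the partition is not yet determined (e.g. several partitions of 5 into 3 parts exist). Let N = A − (6)·I. Computing rank(N^1) = 2, rank(N^2) = 0; the number of blocks of size ≥ j is rank(N^{j−1}) − rank(N^j), giving [3, 2]. So we have 2 block(s) of size 2, 1 block(s) of size 1 → block sizes [2, 2, 1]

Assembling the blocks gives a Jordan form
J =
  [6, 1, 0, 0, 0]
  [0, 6, 0, 0, 0]
  [0, 0, 6, 1, 0]
  [0, 0, 0, 6, 0]
  [0, 0, 0, 0, 6]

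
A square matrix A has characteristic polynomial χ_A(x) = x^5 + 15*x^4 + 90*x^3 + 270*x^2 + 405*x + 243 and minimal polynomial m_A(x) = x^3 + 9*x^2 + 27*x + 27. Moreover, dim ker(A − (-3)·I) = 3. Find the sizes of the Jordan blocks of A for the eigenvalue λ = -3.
Block sizes for λ = -3: [3, 1, 1]

Step 1 — from the characteristic polynomial, algebraic multiplicity of λ = -3 is 5. From dim ker(A − (-3)·I) = 3, there are exactly 3 Jordan blocks for λ = -3.
Step 2 — from the minimal polynomial, the factor (x + 3)^3 tells us the largest block for λ = -3 has size 3.
Step 3 — with total size 5, 3 blocks, and largest block 3, the block sizes (in nonincreasing order) are [3, 1, 1].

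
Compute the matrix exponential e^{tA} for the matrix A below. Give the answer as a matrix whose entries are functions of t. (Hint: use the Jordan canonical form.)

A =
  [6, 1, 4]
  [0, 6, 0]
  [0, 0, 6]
e^{tA} =
  [exp(6*t), t*exp(6*t), 4*t*exp(6*t)]
  [0, exp(6*t), 0]
  [0, 0, exp(6*t)]

Strategy: write A = P · J · P⁻¹ where J is a Jordan canonical form, so e^{tA} = P · e^{tJ} · P⁻¹, and e^{tJ} can be computed block-by-block.

A has Jordan form
J =
  [6, 1, 0]
  [0, 6, 0]
  [0, 0, 6]
(up to reordering of blocks).

Per-block formulas:
  For a 2×2 Jordan block J_2(6): exp(t · J_2(6)) = e^(6t)·(I + t·N), where N is the 2×2 nilpotent shift.
  For a 1×1 block at λ = 6: exp(t · [6]) = [e^(6t)].

After assembling e^{tJ} and conjugating by P, we get:

e^{tA} =
  [exp(6*t), t*exp(6*t), 4*t*exp(6*t)]
  [0, exp(6*t), 0]
  [0, 0, exp(6*t)]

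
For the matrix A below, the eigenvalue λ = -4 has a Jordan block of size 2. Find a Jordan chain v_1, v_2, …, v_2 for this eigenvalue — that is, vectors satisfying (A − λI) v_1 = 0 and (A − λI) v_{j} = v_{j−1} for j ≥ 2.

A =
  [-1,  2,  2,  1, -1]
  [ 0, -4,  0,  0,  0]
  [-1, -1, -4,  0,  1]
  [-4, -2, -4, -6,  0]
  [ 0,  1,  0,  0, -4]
A Jordan chain for λ = -4 of length 2:
v_1 = (-3, 0, 2, 2, -3)ᵀ
v_2 = (1, -3, 0, 0, 0)ᵀ

Let N = A − (-4)·I. We want v_2 with N^2 v_2 = 0 but N^1 v_2 ≠ 0; then v_{j-1} := N · v_j for j = 2, …, 2.

Pick v_2 = (1, -3, 0, 0, 0)ᵀ.
Then v_1 = N · v_2 = (-3, 0, 2, 2, -3)ᵀ.

Sanity check: (A − (-4)·I) v_1 = (0, 0, 0, 0, 0)ᵀ = 0. ✓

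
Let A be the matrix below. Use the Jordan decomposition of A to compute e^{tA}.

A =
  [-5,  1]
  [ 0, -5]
e^{tA} =
  [exp(-5*t), t*exp(-5*t)]
  [0, exp(-5*t)]

Strategy: write A = P · J · P⁻¹ where J is a Jordan canonical form, so e^{tA} = P · e^{tJ} · P⁻¹, and e^{tJ} can be computed block-by-block.

A has Jordan form
J =
  [-5,  1]
  [ 0, -5]
(up to reordering of blocks).

Per-block formulas:
  For a 2×2 Jordan block J_2(-5): exp(t · J_2(-5)) = e^(-5t)·(I + t·N), where N is the 2×2 nilpotent shift.

After assembling e^{tJ} and conjugating by P, we get:

e^{tA} =
  [exp(-5*t), t*exp(-5*t)]
  [0, exp(-5*t)]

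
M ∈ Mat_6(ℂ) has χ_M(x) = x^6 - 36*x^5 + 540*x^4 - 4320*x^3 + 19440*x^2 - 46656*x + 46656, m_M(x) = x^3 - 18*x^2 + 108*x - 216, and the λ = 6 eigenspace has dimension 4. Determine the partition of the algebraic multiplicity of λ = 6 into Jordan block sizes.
Block sizes for λ = 6: [3, 1, 1, 1]

Step 1 — from the characteristic polynomial, algebraic multiplicity of λ = 6 is 6. From dim ker(M − (6)·I) = 4, there are exactly 4 Jordan blocks for λ = 6.
Step 2 — from the minimal polynomial, the factor (x − 6)^3 tells us the largest block for λ = 6 has size 3.
Step 3 — with total size 6, 4 blocks, and largest block 3, the block sizes (in nonincreasing order) are [3, 1, 1, 1].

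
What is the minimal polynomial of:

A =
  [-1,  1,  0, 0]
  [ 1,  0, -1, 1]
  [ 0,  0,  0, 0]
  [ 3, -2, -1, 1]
x^3

The characteristic polynomial is χ_A(x) = x^4, so the eigenvalues are known. The minimal polynomial is
  m_A(x) = Π_λ (x − λ)^{k_λ}
where k_λ is the size of the *largest* Jordan block for λ (equivalently, the smallest k with (A − λI)^k v = 0 for every generalised eigenvector v of λ).

  λ = 0: largest Jordan block has size 3, contributing (x − 0)^3

So m_A(x) = x^3 = x^3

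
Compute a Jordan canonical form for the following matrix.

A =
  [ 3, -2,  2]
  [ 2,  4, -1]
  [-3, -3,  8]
J_3(5)

The characteristic polynomial is
  det(x·I − A) = x^3 - 15*x^2 + 75*x - 125 = (x - 5)^3

Eigenvalues and multiplicities (the geometric multiplicity of λ is n − rank(A − λI), which equals the number of Jordan blocks for λ):
  λ = 5: algebraic multiplicity = 3, geometric multiplicity = 1

Determining the block sizes for each eigenvalue:
  λ = 5: one block (gm = 1), so the single block has size am = 3 → block sizes [3]

Assembling the blocks gives a Jordan form
J =
  [5, 1, 0]
  [0, 5, 1]
  [0, 0, 5]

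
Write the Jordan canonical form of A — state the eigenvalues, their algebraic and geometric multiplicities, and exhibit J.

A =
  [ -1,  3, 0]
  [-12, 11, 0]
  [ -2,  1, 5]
J_2(5) ⊕ J_1(5)

The characteristic polynomial is
  det(x·I − A) = x^3 - 15*x^2 + 75*x - 125 = (x - 5)^3

Eigenvalues and multiplicities (the geometric multiplicity of λ is n − rank(A − λI), which equals the number of Jordan blocks for λ):
  λ = 5: algebraic multiplicity = 3, geometric multiplicity = 2

Determining the block sizes for each eigenvalue:
  λ = 5: 2 blocks summing to 3 forces exactly one block of size 2 and the rest size 1 → block sizes [2, 1]

Assembling the blocks gives a Jordan form
J =
  [5, 1, 0]
  [0, 5, 0]
  [0, 0, 5]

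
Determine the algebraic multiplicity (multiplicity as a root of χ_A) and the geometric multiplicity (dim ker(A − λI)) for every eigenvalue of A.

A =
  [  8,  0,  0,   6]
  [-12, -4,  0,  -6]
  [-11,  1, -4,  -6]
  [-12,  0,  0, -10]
λ = -4: alg = 3, geom = 2; λ = 2: alg = 1, geom = 1

Step 1 — factor the characteristic polynomial to read off the algebraic multiplicities:
  χ_A(x) = (x - 2)*(x + 4)^3

Step 2 — compute geometric multiplicities via the rank-nullity identity g(λ) = n − rank(A − λI):
  rank(A − (-4)·I) = 2, so dim ker(A − (-4)·I) = n − 2 = 2
  rank(A − (2)·I) = 3, so dim ker(A − (2)·I) = n − 3 = 1

Summary:
  λ = -4: algebraic multiplicity = 3, geometric multiplicity = 2
  λ = 2: algebraic multiplicity = 1, geometric multiplicity = 1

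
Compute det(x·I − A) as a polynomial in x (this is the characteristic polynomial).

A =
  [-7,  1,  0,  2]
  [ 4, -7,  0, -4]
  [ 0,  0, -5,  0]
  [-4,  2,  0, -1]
x^4 + 20*x^3 + 150*x^2 + 500*x + 625

Expanding det(x·I − A) (e.g. by cofactor expansion or by noting that A is similar to its Jordan form J, which has the same characteristic polynomial as A) gives
  χ_A(x) = x^4 + 20*x^3 + 150*x^2 + 500*x + 625
which factors as (x + 5)^4. The eigenvalues (with algebraic multiplicities) are λ = -5 with multiplicity 4.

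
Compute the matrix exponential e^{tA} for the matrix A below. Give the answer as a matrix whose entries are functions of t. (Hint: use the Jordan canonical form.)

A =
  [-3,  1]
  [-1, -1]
e^{tA} =
  [-t*exp(-2*t) + exp(-2*t), t*exp(-2*t)]
  [-t*exp(-2*t), t*exp(-2*t) + exp(-2*t)]

Strategy: write A = P · J · P⁻¹ where J is a Jordan canonical form, so e^{tA} = P · e^{tJ} · P⁻¹, and e^{tJ} can be computed block-by-block.

A has Jordan form
J =
  [-2,  1]
  [ 0, -2]
(up to reordering of blocks).

Per-block formulas:
  For a 2×2 Jordan block J_2(-2): exp(t · J_2(-2)) = e^(-2t)·(I + t·N), where N is the 2×2 nilpotent shift.

After assembling e^{tJ} and conjugating by P, we get:

e^{tA} =
  [-t*exp(-2*t) + exp(-2*t), t*exp(-2*t)]
  [-t*exp(-2*t), t*exp(-2*t) + exp(-2*t)]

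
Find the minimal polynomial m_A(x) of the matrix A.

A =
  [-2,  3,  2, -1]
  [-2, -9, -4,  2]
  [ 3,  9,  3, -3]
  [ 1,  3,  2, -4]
x^2 + 6*x + 9

The characteristic polynomial is χ_A(x) = (x + 3)^4, so the eigenvalues are known. The minimal polynomial is
  m_A(x) = Π_λ (x − λ)^{k_λ}
where k_λ is the size of the *largest* Jordan block for λ (equivalently, the smallest k with (A − λI)^k v = 0 for every generalised eigenvector v of λ).

  λ = -3: largest Jordan block has size 2, contributing (x + 3)^2

So m_A(x) = (x + 3)^2 = x^2 + 6*x + 9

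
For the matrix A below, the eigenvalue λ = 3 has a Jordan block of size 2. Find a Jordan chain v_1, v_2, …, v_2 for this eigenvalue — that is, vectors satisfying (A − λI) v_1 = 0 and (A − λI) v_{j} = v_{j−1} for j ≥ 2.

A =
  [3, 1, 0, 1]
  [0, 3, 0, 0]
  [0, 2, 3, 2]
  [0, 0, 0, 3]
A Jordan chain for λ = 3 of length 2:
v_1 = (1, 0, 2, 0)ᵀ
v_2 = (0, 1, 0, 0)ᵀ

Let N = A − (3)·I. We want v_2 with N^2 v_2 = 0 but N^1 v_2 ≠ 0; then v_{j-1} := N · v_j for j = 2, …, 2.

Pick v_2 = (0, 1, 0, 0)ᵀ.
Then v_1 = N · v_2 = (1, 0, 2, 0)ᵀ.

Sanity check: (A − (3)·I) v_1 = (0, 0, 0, 0)ᵀ = 0. ✓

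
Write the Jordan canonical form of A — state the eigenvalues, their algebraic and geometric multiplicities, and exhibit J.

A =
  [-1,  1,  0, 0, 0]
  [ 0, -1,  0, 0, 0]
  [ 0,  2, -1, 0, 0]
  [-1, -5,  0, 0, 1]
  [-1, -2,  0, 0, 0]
J_2(-1) ⊕ J_1(-1) ⊕ J_2(0)

The characteristic polynomial is
  det(x·I − A) = x^5 + 3*x^4 + 3*x^3 + x^2 = x^2*(x + 1)^3

Eigenvalues and multiplicities (the geometric multiplicity of λ is n − rank(A − λI), which equals the number of Jordan blocks for λ):
  λ = -1: algebraic multiplicity = 3, geometric multiplicity = 2
  λ = 0: algebraic multiplicity = 2, geometric multiplicity = 1

Determining the block sizes for each eigenvalue:
  λ = -1: 2 blocks summing to 3 forces exactly one block of size 2 and the rest size 1 → block sizes [2, 1]
  λ = 0: one block (gm = 1), so the single block has size am = 2 → block sizes [2]

Assembling the blocks gives a Jordan form
J =
  [-1,  1,  0, 0, 0]
  [ 0, -1,  0, 0, 0]
  [ 0,  0, -1, 0, 0]
  [ 0,  0,  0, 0, 1]
  [ 0,  0,  0, 0, 0]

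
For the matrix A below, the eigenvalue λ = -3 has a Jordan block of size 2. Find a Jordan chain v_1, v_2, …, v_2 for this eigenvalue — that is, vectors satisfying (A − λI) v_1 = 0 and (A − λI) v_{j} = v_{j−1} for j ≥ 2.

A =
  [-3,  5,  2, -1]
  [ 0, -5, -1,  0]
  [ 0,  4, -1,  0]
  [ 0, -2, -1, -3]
A Jordan chain for λ = -3 of length 2:
v_1 = (5, -2, 4, -2)ᵀ
v_2 = (0, 1, 0, 0)ᵀ

Let N = A − (-3)·I. We want v_2 with N^2 v_2 = 0 but N^1 v_2 ≠ 0; then v_{j-1} := N · v_j for j = 2, …, 2.

Pick v_2 = (0, 1, 0, 0)ᵀ.
Then v_1 = N · v_2 = (5, -2, 4, -2)ᵀ.

Sanity check: (A − (-3)·I) v_1 = (0, 0, 0, 0)ᵀ = 0. ✓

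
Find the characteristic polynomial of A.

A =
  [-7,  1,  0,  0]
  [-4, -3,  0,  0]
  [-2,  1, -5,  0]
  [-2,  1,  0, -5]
x^4 + 20*x^3 + 150*x^2 + 500*x + 625

Expanding det(x·I − A) (e.g. by cofactor expansion or by noting that A is similar to its Jordan form J, which has the same characteristic polynomial as A) gives
  χ_A(x) = x^4 + 20*x^3 + 150*x^2 + 500*x + 625
which factors as (x + 5)^4. The eigenvalues (with algebraic multiplicities) are λ = -5 with multiplicity 4.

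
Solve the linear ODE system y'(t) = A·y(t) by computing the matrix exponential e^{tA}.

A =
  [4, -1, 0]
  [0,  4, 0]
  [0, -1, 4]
e^{tA} =
  [exp(4*t), -t*exp(4*t), 0]
  [0, exp(4*t), 0]
  [0, -t*exp(4*t), exp(4*t)]

Strategy: write A = P · J · P⁻¹ where J is a Jordan canonical form, so e^{tA} = P · e^{tJ} · P⁻¹, and e^{tJ} can be computed block-by-block.

A has Jordan form
J =
  [4, 1, 0]
  [0, 4, 0]
  [0, 0, 4]
(up to reordering of blocks).

Per-block formulas:
  For a 1×1 block at λ = 4: exp(t · [4]) = [e^(4t)].
  For a 2×2 Jordan block J_2(4): exp(t · J_2(4)) = e^(4t)·(I + t·N), where N is the 2×2 nilpotent shift.

After assembling e^{tJ} and conjugating by P, we get:

e^{tA} =
  [exp(4*t), -t*exp(4*t), 0]
  [0, exp(4*t), 0]
  [0, -t*exp(4*t), exp(4*t)]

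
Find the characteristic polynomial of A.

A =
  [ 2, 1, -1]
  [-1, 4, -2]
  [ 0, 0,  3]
x^3 - 9*x^2 + 27*x - 27

Expanding det(x·I − A) (e.g. by cofactor expansion or by noting that A is similar to its Jordan form J, which has the same characteristic polynomial as A) gives
  χ_A(x) = x^3 - 9*x^2 + 27*x - 27
which factors as (x - 3)^3. The eigenvalues (with algebraic multiplicities) are λ = 3 with multiplicity 3.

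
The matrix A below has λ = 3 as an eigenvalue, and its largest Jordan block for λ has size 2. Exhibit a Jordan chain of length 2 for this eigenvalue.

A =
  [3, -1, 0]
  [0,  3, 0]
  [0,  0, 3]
A Jordan chain for λ = 3 of length 2:
v_1 = (-1, 0, 0)ᵀ
v_2 = (0, 1, 0)ᵀ

Let N = A − (3)·I. We want v_2 with N^2 v_2 = 0 but N^1 v_2 ≠ 0; then v_{j-1} := N · v_j for j = 2, …, 2.

Pick v_2 = (0, 1, 0)ᵀ.
Then v_1 = N · v_2 = (-1, 0, 0)ᵀ.

Sanity check: (A − (3)·I) v_1 = (0, 0, 0)ᵀ = 0. ✓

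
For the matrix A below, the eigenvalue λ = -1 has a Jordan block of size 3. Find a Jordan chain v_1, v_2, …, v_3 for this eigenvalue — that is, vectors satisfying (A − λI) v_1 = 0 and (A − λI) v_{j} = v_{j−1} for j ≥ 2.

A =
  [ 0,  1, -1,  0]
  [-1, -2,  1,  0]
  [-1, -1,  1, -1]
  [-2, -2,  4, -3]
A Jordan chain for λ = -1 of length 3:
v_1 = (1, -1, 0, 0)ᵀ
v_2 = (1, -1, -1, -2)ᵀ
v_3 = (1, 0, 0, 0)ᵀ

Let N = A − (-1)·I. We want v_3 with N^3 v_3 = 0 but N^2 v_3 ≠ 0; then v_{j-1} := N · v_j for j = 3, …, 2.

Pick v_3 = (1, 0, 0, 0)ᵀ.
Then v_2 = N · v_3 = (1, -1, -1, -2)ᵀ.
Then v_1 = N · v_2 = (1, -1, 0, 0)ᵀ.

Sanity check: (A − (-1)·I) v_1 = (0, 0, 0, 0)ᵀ = 0. ✓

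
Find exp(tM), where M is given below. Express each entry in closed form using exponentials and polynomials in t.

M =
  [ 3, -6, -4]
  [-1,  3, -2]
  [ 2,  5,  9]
e^{tM} =
  [t^2*exp(5*t) - 2*t*exp(5*t) + exp(5*t), 2*t^2*exp(5*t) - 6*t*exp(5*t), 2*t^2*exp(5*t) - 4*t*exp(5*t)]
  [-t*exp(5*t), -2*t*exp(5*t) + exp(5*t), -2*t*exp(5*t)]
  [-t^2*exp(5*t)/2 + 2*t*exp(5*t), -t^2*exp(5*t) + 5*t*exp(5*t), -t^2*exp(5*t) + 4*t*exp(5*t) + exp(5*t)]

Strategy: write M = P · J · P⁻¹ where J is a Jordan canonical form, so e^{tM} = P · e^{tJ} · P⁻¹, and e^{tJ} can be computed block-by-block.

M has Jordan form
J =
  [5, 1, 0]
  [0, 5, 1]
  [0, 0, 5]
(up to reordering of blocks).

Per-block formulas:
  For a 3×3 Jordan block J_3(5): exp(t · J_3(5)) = e^(5t)·(I + t·N + (t^2/2)·N^2), where N is the 3×3 nilpotent shift.

After assembling e^{tJ} and conjugating by P, we get:

e^{tM} =
  [t^2*exp(5*t) - 2*t*exp(5*t) + exp(5*t), 2*t^2*exp(5*t) - 6*t*exp(5*t), 2*t^2*exp(5*t) - 4*t*exp(5*t)]
  [-t*exp(5*t), -2*t*exp(5*t) + exp(5*t), -2*t*exp(5*t)]
  [-t^2*exp(5*t)/2 + 2*t*exp(5*t), -t^2*exp(5*t) + 5*t*exp(5*t), -t^2*exp(5*t) + 4*t*exp(5*t) + exp(5*t)]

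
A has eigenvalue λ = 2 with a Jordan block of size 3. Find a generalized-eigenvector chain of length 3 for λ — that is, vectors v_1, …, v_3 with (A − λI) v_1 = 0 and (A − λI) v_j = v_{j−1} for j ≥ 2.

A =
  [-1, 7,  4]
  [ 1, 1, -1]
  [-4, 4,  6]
A Jordan chain for λ = 2 of length 3:
v_1 = (-12, 4, -16)ᵀ
v_2 = (7, -1, 4)ᵀ
v_3 = (0, 1, 0)ᵀ

Let N = A − (2)·I. We want v_3 with N^3 v_3 = 0 but N^2 v_3 ≠ 0; then v_{j-1} := N · v_j for j = 3, …, 2.

Pick v_3 = (0, 1, 0)ᵀ.
Then v_2 = N · v_3 = (7, -1, 4)ᵀ.
Then v_1 = N · v_2 = (-12, 4, -16)ᵀ.

Sanity check: (A − (2)·I) v_1 = (0, 0, 0)ᵀ = 0. ✓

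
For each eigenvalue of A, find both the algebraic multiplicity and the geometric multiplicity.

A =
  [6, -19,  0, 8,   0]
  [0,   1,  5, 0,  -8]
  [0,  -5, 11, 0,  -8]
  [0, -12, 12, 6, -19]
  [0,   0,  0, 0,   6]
λ = 6: alg = 5, geom = 2

Step 1 — factor the characteristic polynomial to read off the algebraic multiplicities:
  χ_A(x) = (x - 6)^5

Step 2 — compute geometric multiplicities via the rank-nullity identity g(λ) = n − rank(A − λI):
  rank(A − (6)·I) = 3, so dim ker(A − (6)·I) = n − 3 = 2

Summary:
  λ = 6: algebraic multiplicity = 5, geometric multiplicity = 2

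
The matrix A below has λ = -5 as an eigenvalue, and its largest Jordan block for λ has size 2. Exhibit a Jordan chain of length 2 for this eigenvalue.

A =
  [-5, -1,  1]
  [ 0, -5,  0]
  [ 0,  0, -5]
A Jordan chain for λ = -5 of length 2:
v_1 = (-1, 0, 0)ᵀ
v_2 = (0, 1, 0)ᵀ

Let N = A − (-5)·I. We want v_2 with N^2 v_2 = 0 but N^1 v_2 ≠ 0; then v_{j-1} := N · v_j for j = 2, …, 2.

Pick v_2 = (0, 1, 0)ᵀ.
Then v_1 = N · v_2 = (-1, 0, 0)ᵀ.

Sanity check: (A − (-5)·I) v_1 = (0, 0, 0)ᵀ = 0. ✓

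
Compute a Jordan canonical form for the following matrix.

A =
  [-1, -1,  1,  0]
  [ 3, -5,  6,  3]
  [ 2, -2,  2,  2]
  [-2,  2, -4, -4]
J_3(-2) ⊕ J_1(-2)

The characteristic polynomial is
  det(x·I − A) = x^4 + 8*x^3 + 24*x^2 + 32*x + 16 = (x + 2)^4

Eigenvalues and multiplicities (the geometric multiplicity of λ is n − rank(A − λI), which equals the number of Jordan blocks for λ):
  λ = -2: algebraic multiplicity = 4, geometric multiplicity = 2

Determining the block sizes for each eigenvalue:
  λ = -2: with am = 4 and gm = 2, the partition is not yet determined (e.g. several partitions of 4 into 2 parts exist). Let N = A − (-2)·I. Computing rank(N^1) = 2, rank(N^2) = 1, rank(N^3) = 0; the number of blocks of size ≥ j is rank(N^{j−1}) − rank(N^j), giving [2, 1, 1]. So we have 1 block(s) of size 3, 1 block(s) of size 1 → block sizes [3, 1]

Assembling the blocks gives a Jordan form
J =
  [-2,  1,  0,  0]
  [ 0, -2,  1,  0]
  [ 0,  0, -2,  0]
  [ 0,  0,  0, -2]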